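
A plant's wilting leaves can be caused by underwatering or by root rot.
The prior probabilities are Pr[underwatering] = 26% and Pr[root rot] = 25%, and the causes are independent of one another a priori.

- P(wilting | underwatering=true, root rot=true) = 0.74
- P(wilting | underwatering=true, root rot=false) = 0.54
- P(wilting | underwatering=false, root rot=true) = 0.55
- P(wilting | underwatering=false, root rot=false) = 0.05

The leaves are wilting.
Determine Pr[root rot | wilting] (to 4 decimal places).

P(wilting) = 0.05*0.74*0.75 + 0.55*0.74*0.25 + 0.54*0.26*0.75 + 0.74*0.26*0.25 = 0.027750 + 0.101750 + 0.105300 + 0.048100 = 0.282900
Restricting to configurations with root rot present: 0.101750 + 0.048100 = 0.149850.
Hence the posterior is 0.149850/0.282900 ≈ 0.5297.

Pr[root rot | wilting] ≈ 0.5297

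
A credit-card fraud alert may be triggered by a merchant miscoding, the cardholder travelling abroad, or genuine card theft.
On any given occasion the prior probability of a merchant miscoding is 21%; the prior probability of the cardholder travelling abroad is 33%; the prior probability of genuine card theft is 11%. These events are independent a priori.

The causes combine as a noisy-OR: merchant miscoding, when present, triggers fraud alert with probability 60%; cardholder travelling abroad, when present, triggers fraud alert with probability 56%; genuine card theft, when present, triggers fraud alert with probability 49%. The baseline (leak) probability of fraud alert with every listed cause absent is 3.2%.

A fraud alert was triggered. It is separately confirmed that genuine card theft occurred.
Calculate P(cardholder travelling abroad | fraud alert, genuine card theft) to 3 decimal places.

Under noisy-OR, P(fraud alert | causes) = 1 − (1−0.032)·∏(1−qᵢ) over the active causes.
For the numerator, keep only cardholder travelling abroad=true terms: 0.204071 + 0.063279 = 0.267350
Denominator P(fraud alert | genuine card theft): 0.50632*0.79*0.67 + 0.782781*0.79*0.33 + 0.802528*0.21*0.67 + 0.913112*0.21*0.33 = 0.648261
P(cardholder travelling abroad | fraud alert, genuine card theft) = 0.267350/0.648261 ≈ 0.412

P(cardholder travelling abroad | fraud alert, genuine card theft) ≈ 0.412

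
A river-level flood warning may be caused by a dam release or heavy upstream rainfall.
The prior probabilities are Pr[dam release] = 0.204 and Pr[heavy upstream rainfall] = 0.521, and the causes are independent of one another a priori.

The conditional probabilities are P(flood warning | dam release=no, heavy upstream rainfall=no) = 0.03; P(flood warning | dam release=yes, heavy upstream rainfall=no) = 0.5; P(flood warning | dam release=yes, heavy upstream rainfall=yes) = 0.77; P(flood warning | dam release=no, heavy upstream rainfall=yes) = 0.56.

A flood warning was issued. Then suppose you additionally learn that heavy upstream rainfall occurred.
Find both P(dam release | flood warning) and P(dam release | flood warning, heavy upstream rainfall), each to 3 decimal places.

P(dam release | flood warning) ≈ 0.349; P(dam release | flood warning, heavy upstream rainfall) ≈ 0.261

Sum P(flood warning|·) weighted by the priors over the 4 (dam release, heavy upstream rainfall) configurations:
  P(flood warning) = 0.03×0.796×0.479 + 0.56×0.796×0.521 + 0.5×0.204×0.479 + 0.77×0.204×0.521
        = 0.011439 + 0.232241 + 0.048858 + 0.081839 = 0.374377
The terms with dam release present sum to 0.130697, so
  P(dam release | flood warning) = 0.130697 / 0.374377 ≈ 0.349

Now condition on the additional information:
Enumerate both values of dam release and weight by the priors:
  P(flood warning | heavy upstream rainfall) = 0.56*0.796 + 0.77*0.204
        = 0.445760 + 0.157080 = 0.602840
The terms with dam release present sum to 0.157080, so
  P(dam release | flood warning, heavy upstream rainfall) = 0.157080 / 0.602840 ≈ 0.261
Conditioning on heavy upstream rainfall lowers the posterior on dam release: the classic explaining-away effect in a common-effect structure.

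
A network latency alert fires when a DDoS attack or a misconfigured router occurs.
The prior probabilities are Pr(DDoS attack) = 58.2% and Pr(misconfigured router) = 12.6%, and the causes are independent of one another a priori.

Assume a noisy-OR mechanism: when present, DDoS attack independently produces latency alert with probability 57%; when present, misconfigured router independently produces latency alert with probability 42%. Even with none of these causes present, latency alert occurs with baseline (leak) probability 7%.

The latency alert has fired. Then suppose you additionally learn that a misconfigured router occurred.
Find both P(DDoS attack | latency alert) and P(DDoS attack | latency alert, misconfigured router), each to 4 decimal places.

Under noisy-OR, P(latency alert | causes) = 1 − (1−0.07)·∏(1−qᵢ) over the active causes.
P(latency alert) = 0.07*0.418*0.874 + 0.4606*0.418*0.126 + 0.6001*0.582*0.874 + 0.768058*0.582*0.126 = 0.025573 + 0.024259 + 0.305252 + 0.056323 = 0.411407
The DDoS attack-present share is 0.305252 + 0.056323 = 0.361575.
P(DDoS attack | latency alert) = 0.361575 / 0.411407 ≈ 0.8789

With the extra evidence:
For the numerator, keep only DDoS attack=true terms: 0.768058·0.582 = 0.447010
The normalizing constant is 0.4606·0.418 + 0.768058·0.582 = 0.639541
P(DDoS attack | latency alert, misconfigured router) = 0.447010/0.639541 ≈ 0.6990
Conditioning on misconfigured router lowers the posterior on DDoS attack: the classic explaining-away effect in a common-effect structure.

P(DDoS attack | latency alert) ≈ 0.8789; P(DDoS attack | latency alert, misconfigured router) ≈ 0.6990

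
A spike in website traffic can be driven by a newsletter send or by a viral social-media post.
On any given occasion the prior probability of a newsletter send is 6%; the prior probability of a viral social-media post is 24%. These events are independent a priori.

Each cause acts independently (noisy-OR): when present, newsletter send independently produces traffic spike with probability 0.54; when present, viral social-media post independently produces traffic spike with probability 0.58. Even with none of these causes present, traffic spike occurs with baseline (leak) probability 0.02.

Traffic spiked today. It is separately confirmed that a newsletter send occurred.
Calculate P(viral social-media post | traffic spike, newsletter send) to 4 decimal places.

P(viral social-media post | traffic spike, newsletter send) ≈ 0.3179

Under noisy-OR, P(traffic spike | causes) = 1 − (1−0.02)·∏(1−qᵢ) over the active causes.
P(traffic spike | newsletter send) = 0.5492*0.76 + 0.810664*0.24 = 0.417392 + 0.194559 = 0.611951
The viral social-media post-present share is 0.810664*0.24 = 0.194559.
P(viral social-media post | traffic spike, newsletter send) = 0.194559 / 0.611951 ≈ 0.3179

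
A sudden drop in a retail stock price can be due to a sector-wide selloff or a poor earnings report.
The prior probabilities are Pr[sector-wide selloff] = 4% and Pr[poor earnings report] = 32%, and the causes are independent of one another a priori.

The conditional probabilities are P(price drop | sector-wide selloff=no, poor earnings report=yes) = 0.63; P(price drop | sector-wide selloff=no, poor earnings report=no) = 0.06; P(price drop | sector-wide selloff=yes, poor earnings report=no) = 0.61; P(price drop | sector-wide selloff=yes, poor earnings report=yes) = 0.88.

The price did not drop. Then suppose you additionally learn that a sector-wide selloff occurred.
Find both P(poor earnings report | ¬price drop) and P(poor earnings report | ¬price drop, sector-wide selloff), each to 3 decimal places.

Numerator (weight on configurations with poor earnings report): 0.113664 + 0.001536 = 0.115200
The normalizing constant is 0.94*0.96*0.68 + 0.37*0.96*0.32 + 0.39*0.04*0.68 + 0.12*0.04*0.32 = 0.739440
Posterior = 0.115200 / 0.739440 ≈ 0.156

Now also conditioning on sector-wide selloff=true:
By total probability over both values of poor earnings report:
  P(¬price drop | sector-wide selloff) = 0.39×0.68 + 0.12×0.32
        = 0.265200 + 0.038400 = 0.303600
Keeping only the poor earnings report-present terms gives 0.038400, so
  P(poor earnings report | ¬price drop, sector-wide selloff) = 0.038400 / 0.303600 ≈ 0.126

P(poor earnings report | ¬price drop) ≈ 0.156; P(poor earnings report | ¬price drop, sector-wide selloff) ≈ 0.126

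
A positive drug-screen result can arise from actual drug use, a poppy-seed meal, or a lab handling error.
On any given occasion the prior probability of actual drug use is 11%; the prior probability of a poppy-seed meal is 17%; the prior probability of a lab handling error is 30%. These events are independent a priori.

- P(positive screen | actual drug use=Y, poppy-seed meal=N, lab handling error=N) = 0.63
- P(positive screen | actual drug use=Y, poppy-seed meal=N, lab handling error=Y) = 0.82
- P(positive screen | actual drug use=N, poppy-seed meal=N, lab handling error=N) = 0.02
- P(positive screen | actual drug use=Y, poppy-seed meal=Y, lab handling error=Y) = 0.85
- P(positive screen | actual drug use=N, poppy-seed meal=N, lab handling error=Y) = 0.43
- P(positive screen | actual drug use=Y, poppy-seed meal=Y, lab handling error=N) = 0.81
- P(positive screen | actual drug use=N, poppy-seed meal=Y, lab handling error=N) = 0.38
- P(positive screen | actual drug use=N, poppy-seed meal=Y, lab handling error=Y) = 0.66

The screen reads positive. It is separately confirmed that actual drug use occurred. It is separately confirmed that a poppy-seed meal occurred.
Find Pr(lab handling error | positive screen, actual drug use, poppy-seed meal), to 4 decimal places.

P(positive screen | actual drug use, poppy-seed meal) = 0.81·0.7 + 0.85·0.3 = 0.567000 + 0.255000 = 0.822000
Restricting to configurations with lab handling error present: 0.85·0.3 = 0.255000.
Hence the posterior is 0.255000/0.822000 ≈ 0.3102.

Pr(lab handling error | positive screen, actual drug use, poppy-seed meal) ≈ 0.3102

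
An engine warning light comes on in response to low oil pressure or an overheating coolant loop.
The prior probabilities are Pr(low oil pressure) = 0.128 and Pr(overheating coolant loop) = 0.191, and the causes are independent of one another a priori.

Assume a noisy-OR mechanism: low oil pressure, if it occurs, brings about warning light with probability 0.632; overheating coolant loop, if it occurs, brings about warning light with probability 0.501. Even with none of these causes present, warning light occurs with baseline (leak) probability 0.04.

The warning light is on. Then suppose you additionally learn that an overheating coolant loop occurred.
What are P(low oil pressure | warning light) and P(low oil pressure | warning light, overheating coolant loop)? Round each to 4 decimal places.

Under noisy-OR, P(warning light | causes) = 1 − (1−0.04)·∏(1−qᵢ) over the active causes.
P(warning light) = 0.04·0.872·0.809 + 0.52096·0.872·0.191 + 0.64672·0.128·0.809 + 0.823713·0.128·0.191 = 0.028218 + 0.086767 + 0.066969 + 0.020138 = 0.202092
The low oil pressure-present share is 0.066969 + 0.020138 = 0.087107.
P(low oil pressure | warning light) = 0.087107 / 0.202092 ≈ 0.4310

Now also conditioning on overheating coolant loop=true:
Sum P(warning light|·) weighted by the priors over both values of low oil pressure:
  P(warning light | overheating coolant loop) = 0.52096*0.872 + 0.823713*0.128
        = 0.454277 + 0.105435 = 0.559712
Configurations with low oil pressure contribute 0.105435, so
  P(low oil pressure | warning light, overheating coolant loop) = 0.105435 / 0.559712 ≈ 0.1884

P(low oil pressure | warning light) ≈ 0.4310; P(low oil pressure | warning light, overheating coolant loop) ≈ 0.1884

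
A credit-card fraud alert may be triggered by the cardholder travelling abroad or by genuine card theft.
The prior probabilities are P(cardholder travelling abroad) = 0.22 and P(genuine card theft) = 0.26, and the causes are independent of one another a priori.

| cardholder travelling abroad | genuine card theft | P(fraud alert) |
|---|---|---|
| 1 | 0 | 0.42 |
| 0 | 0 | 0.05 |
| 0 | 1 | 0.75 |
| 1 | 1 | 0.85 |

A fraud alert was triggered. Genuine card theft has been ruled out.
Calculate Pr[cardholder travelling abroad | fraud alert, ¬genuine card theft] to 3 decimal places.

Pr[cardholder travelling abroad | fraud alert, ¬genuine card theft] ≈ 0.703

Sum P(fraud alert|·) weighted by the priors over both values of cardholder travelling abroad:
  P(fraud alert | ¬genuine card theft) = 0.05×0.78 + 0.42×0.22
        = 0.039000 + 0.092400 = 0.131400
Keeping only the cardholder travelling abroad-present terms gives 0.092400, so
  P(cardholder travelling abroad | fraud alert, ¬genuine card theft) = 0.092400 / 0.131400 ≈ 0.703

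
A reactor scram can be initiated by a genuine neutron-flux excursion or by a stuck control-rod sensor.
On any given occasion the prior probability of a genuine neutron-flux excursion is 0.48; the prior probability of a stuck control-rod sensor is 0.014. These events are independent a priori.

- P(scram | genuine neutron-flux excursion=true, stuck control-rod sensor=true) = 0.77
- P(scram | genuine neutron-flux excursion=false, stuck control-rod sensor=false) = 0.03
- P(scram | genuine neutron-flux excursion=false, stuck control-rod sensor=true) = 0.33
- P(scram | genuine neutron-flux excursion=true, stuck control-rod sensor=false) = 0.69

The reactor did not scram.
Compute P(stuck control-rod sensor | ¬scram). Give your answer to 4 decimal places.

P(stuck control-rod sensor | ¬scram) ≈ 0.0099

P(¬scram) = 0.97×0.52×0.986 + 0.67×0.52×0.014 + 0.31×0.48×0.986 + 0.23×0.48×0.014 = 0.497338 + 0.004878 + 0.146717 + 0.001546 = 0.650479
Of this, 0.006424 comes from 0.004878 + 0.001546 (the stuck control-rod sensor=true cases).
Hence the posterior is 0.006424/0.650479 ≈ 0.0099.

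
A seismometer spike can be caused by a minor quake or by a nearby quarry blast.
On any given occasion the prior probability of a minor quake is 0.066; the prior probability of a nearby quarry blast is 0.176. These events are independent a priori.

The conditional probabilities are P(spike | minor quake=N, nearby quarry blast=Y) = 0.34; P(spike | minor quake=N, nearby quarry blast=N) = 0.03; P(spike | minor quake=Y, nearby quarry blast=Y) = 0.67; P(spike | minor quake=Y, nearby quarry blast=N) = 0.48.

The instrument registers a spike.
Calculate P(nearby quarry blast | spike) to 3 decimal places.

P(nearby quarry blast | spike) ≈ 0.564

Weight on nearby quarry blast=true, given the evidence: 0.055891 + 0.007783 = 0.063674
Denominator P(spike): 0.03·0.934·0.824 + 0.34·0.934·0.176 + 0.48·0.066·0.824 + 0.67·0.066·0.176 = 0.112866
P(nearby quarry blast | spike) = 0.063674/0.112866 ≈ 0.564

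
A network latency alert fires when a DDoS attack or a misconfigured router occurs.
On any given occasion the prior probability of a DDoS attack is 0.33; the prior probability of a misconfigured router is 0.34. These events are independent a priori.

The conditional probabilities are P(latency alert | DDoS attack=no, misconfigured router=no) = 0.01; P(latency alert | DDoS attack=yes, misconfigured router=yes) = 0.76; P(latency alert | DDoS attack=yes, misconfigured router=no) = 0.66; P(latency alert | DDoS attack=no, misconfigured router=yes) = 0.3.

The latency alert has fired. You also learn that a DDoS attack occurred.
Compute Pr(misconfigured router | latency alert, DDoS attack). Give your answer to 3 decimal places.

P(latency alert | DDoS attack) = 0.66·0.66 + 0.76·0.34 = 0.435600 + 0.258400 = 0.694000
Restricting to configurations with misconfigured router present: 0.76·0.34 = 0.258400.
Hence the posterior is 0.258400/0.694000 ≈ 0.372.

Pr(misconfigured router | latency alert, DDoS attack) ≈ 0.372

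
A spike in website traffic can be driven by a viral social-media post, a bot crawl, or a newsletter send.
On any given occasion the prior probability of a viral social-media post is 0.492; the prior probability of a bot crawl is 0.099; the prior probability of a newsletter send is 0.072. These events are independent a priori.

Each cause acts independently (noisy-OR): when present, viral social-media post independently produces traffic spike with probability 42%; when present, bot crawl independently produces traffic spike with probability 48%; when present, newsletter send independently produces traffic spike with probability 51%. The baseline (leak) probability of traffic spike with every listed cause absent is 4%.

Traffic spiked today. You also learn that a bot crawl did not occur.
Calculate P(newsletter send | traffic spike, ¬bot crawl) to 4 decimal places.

Under noisy-OR, P(traffic spike | causes) = 1 − (1−0.04)·∏(1−qᵢ) over the active causes.
By total probability over the 4 (viral social-media post, newsletter send) configurations:
  P(traffic spike | ¬bot crawl) = 0.04×0.508×0.928 + 0.5296×0.508×0.072 + 0.4432×0.492×0.928 + 0.727168×0.492×0.072
        = 0.018857 + 0.019371 + 0.202354 + 0.025759 = 0.266341
Configurations with newsletter send contribute 0.045130, so
  P(newsletter send | traffic spike, ¬bot crawl) = 0.045130 / 0.266341 ≈ 0.1694

P(newsletter send | traffic spike, ¬bot crawl) ≈ 0.1694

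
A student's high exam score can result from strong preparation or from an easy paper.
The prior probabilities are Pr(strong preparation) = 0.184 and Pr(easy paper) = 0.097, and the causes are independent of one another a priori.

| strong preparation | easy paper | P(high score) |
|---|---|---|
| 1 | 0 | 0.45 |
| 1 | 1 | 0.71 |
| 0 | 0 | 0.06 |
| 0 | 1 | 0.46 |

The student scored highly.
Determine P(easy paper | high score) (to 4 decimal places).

P(easy paper | high score) ≈ 0.2920

Sum P(high score|·) weighted by the priors over the 4 (strong preparation, easy paper) configurations:
  P(high score) = 0.06*0.816*0.903 + 0.46*0.816*0.097 + 0.45*0.184*0.903 + 0.71*0.184*0.097
        = 0.044211 + 0.036410 + 0.074768 + 0.012672 = 0.168061
The terms with easy paper present sum to 0.049082, so
  P(easy paper | high score) = 0.049082 / 0.168061 ≈ 0.2920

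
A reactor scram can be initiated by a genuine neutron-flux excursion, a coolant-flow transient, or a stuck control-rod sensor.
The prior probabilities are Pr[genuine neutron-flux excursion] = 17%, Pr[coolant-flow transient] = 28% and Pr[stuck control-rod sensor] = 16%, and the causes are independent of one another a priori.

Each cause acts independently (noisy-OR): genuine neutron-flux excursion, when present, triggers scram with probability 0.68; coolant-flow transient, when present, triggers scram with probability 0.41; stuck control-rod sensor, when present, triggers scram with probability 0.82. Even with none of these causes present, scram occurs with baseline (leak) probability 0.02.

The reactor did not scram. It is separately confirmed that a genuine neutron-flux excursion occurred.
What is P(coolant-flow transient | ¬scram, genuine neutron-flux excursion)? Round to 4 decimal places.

Under noisy-OR, P(scram | causes) = 1 − (1−0.02)·∏(1−qᵢ) over the active causes.
P(¬scram | genuine neutron-flux excursion) = 0.3136×0.72×0.84 + 0.056448×0.72×0.16 + 0.185024×0.28×0.84 + 0.033304×0.28×0.16 = 0.189665 + 0.006503 + 0.043518 + 0.001492 = 0.241178
Restricting to configurations with coolant-flow transient present: 0.043518 + 0.001492 = 0.045010.
Hence the posterior is 0.045010/0.241178 ≈ 0.1866.

P(coolant-flow transient | ¬scram, genuine neutron-flux excursion) ≈ 0.1866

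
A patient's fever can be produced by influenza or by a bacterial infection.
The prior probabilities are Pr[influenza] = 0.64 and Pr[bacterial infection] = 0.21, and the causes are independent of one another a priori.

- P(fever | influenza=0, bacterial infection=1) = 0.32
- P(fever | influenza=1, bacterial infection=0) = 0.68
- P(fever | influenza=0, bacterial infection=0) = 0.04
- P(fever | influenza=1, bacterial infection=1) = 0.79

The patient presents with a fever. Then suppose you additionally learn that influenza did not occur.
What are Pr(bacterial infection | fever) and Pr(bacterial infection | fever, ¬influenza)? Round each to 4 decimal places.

P(fever) = 0.04×0.36×0.79 + 0.32×0.36×0.21 + 0.68×0.64×0.79 + 0.79×0.64×0.21 = 0.011376 + 0.024192 + 0.343808 + 0.106176 = 0.485552
Of this, 0.130368 comes from 0.024192 + 0.106176 (the bacterial infection=true cases).
So P(bacterial infection | fever) = 0.130368/0.485552 ≈ 0.2685.

With the extra evidence:
P(fever | ¬influenza) = 0.04*0.79 + 0.32*0.21 = 0.031600 + 0.067200 = 0.098800
The bacterial infection-present share is 0.32*0.21 = 0.067200.
Hence the posterior is 0.067200/0.098800 ≈ 0.6802.
With influenza excluded, bacterial infection must carry more of the explanatory weight for the fever.

Pr(bacterial infection | fever) ≈ 0.2685; Pr(bacterial infection | fever, ¬influenza) ≈ 0.6802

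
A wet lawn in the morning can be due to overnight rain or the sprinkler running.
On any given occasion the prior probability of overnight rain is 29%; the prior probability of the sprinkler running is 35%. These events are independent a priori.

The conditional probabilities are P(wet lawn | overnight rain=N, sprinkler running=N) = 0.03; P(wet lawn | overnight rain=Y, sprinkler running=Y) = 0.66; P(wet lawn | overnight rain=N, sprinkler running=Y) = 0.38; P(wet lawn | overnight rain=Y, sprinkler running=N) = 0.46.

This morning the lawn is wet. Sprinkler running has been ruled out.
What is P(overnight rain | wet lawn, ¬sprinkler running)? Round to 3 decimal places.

Weight on overnight rain=true, given the evidence: 0.46×0.29 = 0.133400
Normalizer over all consistent configurations: 0.03×0.71 + 0.46×0.29 = 0.154700
Posterior = 0.133400 / 0.154700 ≈ 0.862

P(overnight rain | wet lawn, ¬sprinkler running) ≈ 0.862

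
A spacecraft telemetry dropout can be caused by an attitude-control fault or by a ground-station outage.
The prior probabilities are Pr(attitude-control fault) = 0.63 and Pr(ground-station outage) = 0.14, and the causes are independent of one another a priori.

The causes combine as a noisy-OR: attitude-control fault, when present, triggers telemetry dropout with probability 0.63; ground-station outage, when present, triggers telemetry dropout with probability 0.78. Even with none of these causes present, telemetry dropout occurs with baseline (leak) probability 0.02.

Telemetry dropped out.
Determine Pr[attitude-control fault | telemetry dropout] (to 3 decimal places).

Under noisy-OR, P(telemetry dropout | causes) = 1 − (1−0.02)·∏(1−qᵢ) over the active causes.
P(telemetry dropout) = 0.02*0.37*0.86 + 0.7844*0.37*0.14 + 0.6374*0.63*0.86 + 0.920228*0.63*0.14 = 0.006364 + 0.040632 + 0.345343 + 0.081164 = 0.473503
The attitude-control fault-present share is 0.345343 + 0.081164 = 0.426507.
So P(attitude-control fault | telemetry dropout) = 0.426507/0.473503 ≈ 0.901.

Pr[attitude-control fault | telemetry dropout] ≈ 0.901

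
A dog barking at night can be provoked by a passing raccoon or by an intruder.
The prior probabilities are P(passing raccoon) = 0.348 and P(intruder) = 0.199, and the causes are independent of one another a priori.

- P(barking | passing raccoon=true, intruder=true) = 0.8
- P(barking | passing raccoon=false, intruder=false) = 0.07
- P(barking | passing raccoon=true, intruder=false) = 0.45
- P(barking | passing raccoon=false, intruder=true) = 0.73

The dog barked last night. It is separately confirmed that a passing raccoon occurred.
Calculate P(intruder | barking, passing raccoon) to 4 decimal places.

Sum P(barking|·) weighted by the priors over both values of intruder:
  P(barking | passing raccoon) = 0.45·0.801 + 0.8·0.199
        = 0.360450 + 0.159200 = 0.519650
The terms with intruder present sum to 0.159200, so
  P(intruder | barking, passing raccoon) = 0.159200 / 0.519650 ≈ 0.3064

P(intruder | barking, passing raccoon) ≈ 0.3064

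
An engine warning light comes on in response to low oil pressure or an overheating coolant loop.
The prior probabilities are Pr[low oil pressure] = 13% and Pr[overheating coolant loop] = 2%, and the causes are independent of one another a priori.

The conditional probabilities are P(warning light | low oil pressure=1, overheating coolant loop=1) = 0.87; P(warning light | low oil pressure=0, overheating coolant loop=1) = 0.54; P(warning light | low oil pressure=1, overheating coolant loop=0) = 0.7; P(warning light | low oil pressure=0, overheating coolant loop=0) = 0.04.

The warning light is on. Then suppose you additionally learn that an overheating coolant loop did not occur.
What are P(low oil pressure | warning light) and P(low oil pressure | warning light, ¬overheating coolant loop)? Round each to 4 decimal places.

P(warning light) = 0.04·0.87·0.98 + 0.54·0.87·0.02 + 0.7·0.13·0.98 + 0.87·0.13·0.02 = 0.034104 + 0.009396 + 0.089180 + 0.002262 = 0.134942
The low oil pressure-present share is 0.089180 + 0.002262 = 0.091442.
P(low oil pressure | warning light) = 0.091442 / 0.134942 ≈ 0.6776

Now condition on the additional information:
P(warning light | ¬overheating coolant loop) = 0.04×0.87 + 0.7×0.13 = 0.034800 + 0.091000 = 0.125800
Restricting to configurations with low oil pressure present: 0.7×0.13 = 0.091000.
P(low oil pressure | warning light, ¬overheating coolant loop) = 0.091000 / 0.125800 ≈ 0.7234
With overheating coolant loop excluded, low oil pressure must carry more of the explanatory weight for the warning light.

P(low oil pressure | warning light) ≈ 0.6776; P(low oil pressure | warning light, ¬overheating coolant loop) ≈ 0.7234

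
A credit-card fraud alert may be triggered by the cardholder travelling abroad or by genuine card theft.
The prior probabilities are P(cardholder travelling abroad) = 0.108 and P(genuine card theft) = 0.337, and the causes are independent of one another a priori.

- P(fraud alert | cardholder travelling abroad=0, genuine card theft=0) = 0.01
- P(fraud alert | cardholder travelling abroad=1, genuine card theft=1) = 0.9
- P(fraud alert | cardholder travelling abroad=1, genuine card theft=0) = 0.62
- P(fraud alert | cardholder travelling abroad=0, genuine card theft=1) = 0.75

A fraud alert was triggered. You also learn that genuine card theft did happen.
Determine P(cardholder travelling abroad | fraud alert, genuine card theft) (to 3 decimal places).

P(cardholder travelling abroad | fraud alert, genuine card theft) ≈ 0.127

By total probability over both values of cardholder travelling abroad:
  P(fraud alert | genuine card theft) = 0.75×0.892 + 0.9×0.108
        = 0.669000 + 0.097200 = 0.766200
The terms with cardholder travelling abroad present sum to 0.097200, so
  P(cardholder travelling abroad | fraud alert, genuine card theft) = 0.097200 / 0.766200 ≈ 0.127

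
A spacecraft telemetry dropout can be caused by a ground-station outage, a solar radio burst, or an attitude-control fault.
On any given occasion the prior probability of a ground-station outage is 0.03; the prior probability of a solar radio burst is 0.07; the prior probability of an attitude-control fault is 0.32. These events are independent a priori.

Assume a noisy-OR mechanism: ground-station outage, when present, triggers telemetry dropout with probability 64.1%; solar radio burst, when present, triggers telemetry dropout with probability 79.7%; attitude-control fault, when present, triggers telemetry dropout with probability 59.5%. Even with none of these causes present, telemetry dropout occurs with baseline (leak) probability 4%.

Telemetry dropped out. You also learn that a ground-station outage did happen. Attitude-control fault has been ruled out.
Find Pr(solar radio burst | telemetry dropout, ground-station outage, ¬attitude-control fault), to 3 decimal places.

Under noisy-OR, P(telemetry dropout | causes) = 1 − (1−0.04)·∏(1−qᵢ) over the active causes.
For the numerator, keep only solar radio burst=true terms: 0.930038*0.07 = 0.065103
The normalizing constant is 0.65536*0.93 + 0.930038*0.07 = 0.674588
Posterior = 0.065103 / 0.674588 ≈ 0.097

Pr(solar radio burst | telemetry dropout, ground-station outage, ¬attitude-control fault) ≈ 0.097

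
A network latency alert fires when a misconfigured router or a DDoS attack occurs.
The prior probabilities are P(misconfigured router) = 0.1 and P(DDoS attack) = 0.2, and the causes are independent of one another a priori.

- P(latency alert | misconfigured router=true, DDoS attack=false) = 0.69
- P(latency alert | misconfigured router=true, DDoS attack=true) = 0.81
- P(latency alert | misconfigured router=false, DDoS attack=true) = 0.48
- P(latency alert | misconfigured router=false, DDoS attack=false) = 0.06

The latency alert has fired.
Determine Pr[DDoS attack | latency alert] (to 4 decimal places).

Sum P(latency alert|·) weighted by the priors over the 4 (misconfigured router, DDoS attack) configurations:
  P(latency alert) = 0.06×0.9×0.8 + 0.48×0.9×0.2 + 0.69×0.1×0.8 + 0.81×0.1×0.2
        = 0.043200 + 0.086400 + 0.055200 + 0.016200 = 0.201000
Configurations with DDoS attack contribute 0.102600, so
  P(DDoS attack | latency alert) = 0.102600 / 0.201000 ≈ 0.5104

Pr[DDoS attack | latency alert] ≈ 0.5104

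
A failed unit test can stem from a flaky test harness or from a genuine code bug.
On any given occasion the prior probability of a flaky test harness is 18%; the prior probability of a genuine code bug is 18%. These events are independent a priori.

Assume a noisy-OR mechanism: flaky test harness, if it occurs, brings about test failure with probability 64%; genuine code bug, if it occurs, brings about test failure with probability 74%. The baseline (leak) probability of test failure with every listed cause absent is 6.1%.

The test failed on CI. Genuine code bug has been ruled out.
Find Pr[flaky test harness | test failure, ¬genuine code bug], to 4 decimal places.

Under noisy-OR, P(test failure | causes) = 1 − (1−0.061)·∏(1−qᵢ) over the active causes.
Numerator (weight on configurations with flaky test harness): 0.66196*0.18 = 0.119153
The normalizing constant is 0.061*0.82 + 0.66196*0.18 = 0.169173
Posterior = 0.119153 / 0.169173 ≈ 0.7043

Pr[flaky test harness | test failure, ¬genuine code bug] ≈ 0.7043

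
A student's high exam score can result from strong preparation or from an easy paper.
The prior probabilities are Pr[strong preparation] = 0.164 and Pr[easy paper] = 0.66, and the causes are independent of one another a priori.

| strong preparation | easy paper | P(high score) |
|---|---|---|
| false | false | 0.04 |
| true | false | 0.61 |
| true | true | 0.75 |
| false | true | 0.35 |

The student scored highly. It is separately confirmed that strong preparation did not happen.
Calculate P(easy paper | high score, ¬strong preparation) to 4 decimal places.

Enumerate both values of easy paper and weight by the priors:
  P(high score | ¬strong preparation) = 0.04×0.34 + 0.35×0.66
        = 0.013600 + 0.231000 = 0.244600
The terms with easy paper present sum to 0.231000, so
  P(easy paper | high score, ¬strong preparation) = 0.231000 / 0.244600 ≈ 0.9444

P(easy paper | high score, ¬strong preparation) ≈ 0.9444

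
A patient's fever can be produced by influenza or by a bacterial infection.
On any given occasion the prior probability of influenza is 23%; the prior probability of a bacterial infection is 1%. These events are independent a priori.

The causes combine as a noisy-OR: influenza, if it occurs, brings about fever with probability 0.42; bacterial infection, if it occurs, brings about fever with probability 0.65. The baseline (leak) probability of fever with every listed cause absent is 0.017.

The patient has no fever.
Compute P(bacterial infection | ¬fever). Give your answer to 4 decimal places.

Under noisy-OR, P(fever | causes) = 1 − (1−0.017)·∏(1−qᵢ) over the active causes.
By total probability over the 4 (influenza, bacterial infection) configurations:
  P(¬fever) = 0.983×0.77×0.99 + 0.34405×0.77×0.01 + 0.57014×0.23×0.99 + 0.199549×0.23×0.01
        = 0.749341 + 0.002649 + 0.129821 + 0.000459 = 0.882270
Configurations with bacterial infection contribute 0.003108, so
  P(bacterial infection | ¬fever) = 0.003108 / 0.882270 ≈ 0.0035

P(bacterial infection | ¬fever) ≈ 0.0035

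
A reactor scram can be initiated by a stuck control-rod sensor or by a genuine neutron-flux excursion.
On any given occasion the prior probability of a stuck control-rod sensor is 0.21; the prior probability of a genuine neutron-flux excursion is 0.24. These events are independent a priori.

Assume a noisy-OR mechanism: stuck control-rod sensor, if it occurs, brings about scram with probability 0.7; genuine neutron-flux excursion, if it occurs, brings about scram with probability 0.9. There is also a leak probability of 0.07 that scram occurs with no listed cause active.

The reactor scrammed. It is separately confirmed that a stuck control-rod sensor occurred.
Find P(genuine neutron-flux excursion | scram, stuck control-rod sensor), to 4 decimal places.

P(genuine neutron-flux excursion | scram, stuck control-rod sensor) ≈ 0.2986

Under noisy-OR, P(scram | causes) = 1 − (1−0.07)·∏(1−qᵢ) over the active causes.
For the numerator, keep only genuine neutron-flux excursion=true terms: 0.9721·0.24 = 0.233304
Denominator P(scram | stuck control-rod sensor): 0.721·0.76 + 0.9721·0.24 = 0.781264
Posterior = 0.233304 / 0.781264 ≈ 0.2986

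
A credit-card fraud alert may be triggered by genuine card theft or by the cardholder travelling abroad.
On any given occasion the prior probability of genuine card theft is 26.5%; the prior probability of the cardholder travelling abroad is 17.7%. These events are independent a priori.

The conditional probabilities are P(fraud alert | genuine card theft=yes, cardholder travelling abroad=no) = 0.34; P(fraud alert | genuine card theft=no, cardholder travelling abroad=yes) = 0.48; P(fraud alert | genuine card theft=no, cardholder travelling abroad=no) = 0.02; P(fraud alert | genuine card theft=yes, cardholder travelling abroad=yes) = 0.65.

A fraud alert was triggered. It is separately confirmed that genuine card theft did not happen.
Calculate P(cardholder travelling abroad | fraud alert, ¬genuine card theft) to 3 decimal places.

P(cardholder travelling abroad | fraud alert, ¬genuine card theft) ≈ 0.838

For the numerator, keep only cardholder travelling abroad=true terms: 0.48·0.177 = 0.084960
Denominator P(fraud alert | ¬genuine card theft): 0.02·0.823 + 0.48·0.177 = 0.101420
Posterior = 0.084960 / 0.101420 ≈ 0.838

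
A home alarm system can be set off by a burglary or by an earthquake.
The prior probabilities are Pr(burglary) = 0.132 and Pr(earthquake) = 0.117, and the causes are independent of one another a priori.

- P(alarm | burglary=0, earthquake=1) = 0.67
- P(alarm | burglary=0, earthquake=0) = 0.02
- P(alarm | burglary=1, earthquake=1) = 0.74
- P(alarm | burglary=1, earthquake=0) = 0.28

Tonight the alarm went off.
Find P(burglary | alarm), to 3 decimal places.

P(burglary | alarm) ≈ 0.346

P(alarm) = 0.02*0.868*0.883 + 0.67*0.868*0.117 + 0.28*0.132*0.883 + 0.74*0.132*0.117 = 0.015329 + 0.068043 + 0.032636 + 0.011429 = 0.127437
The burglary-present share is 0.032636 + 0.011429 = 0.044065.
P(burglary | alarm) = 0.044065 / 0.127437 ≈ 0.346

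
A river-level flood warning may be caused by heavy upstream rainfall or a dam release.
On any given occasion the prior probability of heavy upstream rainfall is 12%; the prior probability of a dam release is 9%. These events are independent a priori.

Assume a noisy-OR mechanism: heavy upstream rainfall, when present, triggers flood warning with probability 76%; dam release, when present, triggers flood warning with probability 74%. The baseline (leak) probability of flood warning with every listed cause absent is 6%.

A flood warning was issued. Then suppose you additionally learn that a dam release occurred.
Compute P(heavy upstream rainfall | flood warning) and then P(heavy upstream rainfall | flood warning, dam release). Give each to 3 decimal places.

Under noisy-OR, P(flood warning | causes) = 1 − (1−0.06)·∏(1−qᵢ) over the active causes.
Numerator (weight on configurations with heavy upstream rainfall): 0.084564 + 0.010167 = 0.094731
Normalizer over all consistent configurations: 0.06·0.88·0.91 + 0.7556·0.88·0.09 + 0.7744·0.12·0.91 + 0.941344·0.12·0.09 = 0.202623
Posterior = 0.094731 / 0.202623 ≈ 0.468

Now condition on the additional information:
P(flood warning | dam release) = 0.7556·0.88 + 0.941344·0.12 = 0.664928 + 0.112961 = 0.777889
Restricting to configurations with heavy upstream rainfall present: 0.941344·0.12 = 0.112961.
So P(heavy upstream rainfall | flood warning, dam release) = 0.112961/0.777889 ≈ 0.145.
Conditioning on dam release lowers the posterior on heavy upstream rainfall: the classic explaining-away effect in a common-effect structure.

P(heavy upstream rainfall | flood warning) ≈ 0.468; P(heavy upstream rainfall | flood warning, dam release) ≈ 0.145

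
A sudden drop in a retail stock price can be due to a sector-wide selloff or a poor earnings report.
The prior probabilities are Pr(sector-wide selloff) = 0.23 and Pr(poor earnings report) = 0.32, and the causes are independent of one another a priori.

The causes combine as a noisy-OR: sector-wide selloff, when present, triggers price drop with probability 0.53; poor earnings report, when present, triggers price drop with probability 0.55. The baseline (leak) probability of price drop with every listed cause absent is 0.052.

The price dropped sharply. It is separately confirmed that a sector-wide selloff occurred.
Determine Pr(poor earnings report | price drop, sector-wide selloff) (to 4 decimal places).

Pr(poor earnings report | price drop, sector-wide selloff) ≈ 0.4043

Under noisy-OR, P(price drop | causes) = 1 − (1−0.052)·∏(1−qᵢ) over the active causes.
Sum P(price drop|·) weighted by the priors over both values of poor earnings report:
  P(price drop | sector-wide selloff) = 0.55444·0.68 + 0.799498·0.32
        = 0.377019 + 0.255839 = 0.632858
Configurations with poor earnings report contribute 0.255839, so
  P(poor earnings report | price drop, sector-wide selloff) = 0.255839 / 0.632858 ≈ 0.4043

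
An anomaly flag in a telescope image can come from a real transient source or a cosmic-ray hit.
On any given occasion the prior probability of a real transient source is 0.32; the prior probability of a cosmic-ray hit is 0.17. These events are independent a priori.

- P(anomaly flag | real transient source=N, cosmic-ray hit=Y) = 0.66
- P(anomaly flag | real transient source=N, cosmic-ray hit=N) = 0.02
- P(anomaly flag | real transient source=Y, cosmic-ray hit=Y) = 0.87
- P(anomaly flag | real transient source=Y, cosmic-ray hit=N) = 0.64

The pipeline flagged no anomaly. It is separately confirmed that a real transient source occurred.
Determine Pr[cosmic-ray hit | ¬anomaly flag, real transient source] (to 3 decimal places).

Pr[cosmic-ray hit | ¬anomaly flag, real transient source] ≈ 0.069

Enumerate both values of cosmic-ray hit and weight by the priors:
  P(¬anomaly flag | real transient source) = 0.36·0.83 + 0.13·0.17
        = 0.298800 + 0.022100 = 0.320900
Configurations with cosmic-ray hit contribute 0.022100, so
  P(cosmic-ray hit | ¬anomaly flag, real transient source) = 0.022100 / 0.320900 ≈ 0.069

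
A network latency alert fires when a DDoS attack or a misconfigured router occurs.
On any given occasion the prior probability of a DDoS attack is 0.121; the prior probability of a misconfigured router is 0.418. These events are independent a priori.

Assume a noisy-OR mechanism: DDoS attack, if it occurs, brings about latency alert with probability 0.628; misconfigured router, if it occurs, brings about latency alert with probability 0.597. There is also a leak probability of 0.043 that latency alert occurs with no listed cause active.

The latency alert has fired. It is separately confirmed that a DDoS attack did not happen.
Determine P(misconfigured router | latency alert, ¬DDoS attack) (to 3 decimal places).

P(misconfigured router | latency alert, ¬DDoS attack) ≈ 0.911

Under noisy-OR, P(latency alert | causes) = 1 − (1−0.043)·∏(1−qᵢ) over the active causes.
P(latency alert | ¬DDoS attack) = 0.043·0.582 + 0.614329·0.418 = 0.025026 + 0.256790 = 0.281816
Restricting to configurations with misconfigured router present: 0.614329·0.418 = 0.256790.
P(misconfigured router | latency alert, ¬DDoS attack) = 0.256790 / 0.281816 ≈ 0.911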